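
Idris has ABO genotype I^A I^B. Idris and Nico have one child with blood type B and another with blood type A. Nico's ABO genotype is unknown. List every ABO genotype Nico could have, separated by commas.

For each candidate genotype of Nico, check whether crossing it with I^A I^B can produce every observed child phenotype.
  I^A I^A → possible child types {A, AB} ✗
  I^A I^B → possible child types {A, B, AB} ✓
  I^A i → possible child types {A, B, AB} ✓
  I^B I^B → possible child types {B, AB} ✗
  I^B i → possible child types {A, B, AB} ✓
  i i → possible child types {A, B} ✓

I^A I^B, I^A i, I^B i, i i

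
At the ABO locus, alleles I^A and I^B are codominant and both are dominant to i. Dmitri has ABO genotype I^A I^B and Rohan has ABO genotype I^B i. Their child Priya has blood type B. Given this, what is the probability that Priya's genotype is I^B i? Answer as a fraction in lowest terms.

Cross I^A I^B × I^B i → 1/4 I^A I^B, 1/4 I^A i, 1/4 I^B I^B, 1/4 I^B i.
Type-B genotypes among offspring: I^B I^B (1/4), I^B i (1/4); total 1/2.
P(I^B i | type B) = (1/4) / (1/2) = 1/2.

1/2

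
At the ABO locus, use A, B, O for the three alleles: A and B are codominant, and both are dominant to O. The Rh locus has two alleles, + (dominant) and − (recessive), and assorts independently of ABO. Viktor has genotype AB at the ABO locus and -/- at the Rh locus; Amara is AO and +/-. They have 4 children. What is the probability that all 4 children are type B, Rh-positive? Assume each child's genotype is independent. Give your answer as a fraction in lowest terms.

1/4096

ABO cross AB × AO → 1/2 A, 1/4 B, 1/4 AB.
Rh cross -/- × +/- → 1/2 Rh+, 1/2 Rh-; so P(type B, Rh-positive) = 1/4 × 1/2 = 1/8 per child.
All 4 independent: (1/8)^4 = 1/4096.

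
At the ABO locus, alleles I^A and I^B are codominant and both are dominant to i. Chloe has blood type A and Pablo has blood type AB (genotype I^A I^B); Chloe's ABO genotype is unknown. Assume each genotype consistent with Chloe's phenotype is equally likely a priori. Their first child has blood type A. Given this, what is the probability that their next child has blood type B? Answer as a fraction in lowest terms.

Possible genotypes: Chloe ∈ {I^A I^A, I^A i}; Pablo ∈ {I^A I^B}.
Weight each parental genotype pair by prior × P(type-A child):
  I^A I^A × I^A I^B: posterior weight 1/2; P(next child type B) = 0.
  I^A i × I^A I^B: posterior weight 1/2; P(next child type B) = 1/4.
Weighted sum = 1/8.

1/8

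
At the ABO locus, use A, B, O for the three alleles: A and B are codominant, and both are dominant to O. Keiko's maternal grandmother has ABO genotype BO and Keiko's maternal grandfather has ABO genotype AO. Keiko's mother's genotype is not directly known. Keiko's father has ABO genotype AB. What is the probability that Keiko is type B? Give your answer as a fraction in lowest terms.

Keiko's mother's ABO genotype from BO × AO: 1/4 AB, 1/4 AO, 1/4 BO, 1/4 OO.
Crossing each possibility with the father AB and summing P(type B): 1/4·1/4 + 1/4·1/4 + 1/4·1/2 + 1/4·1/2 = 3/8.

3/8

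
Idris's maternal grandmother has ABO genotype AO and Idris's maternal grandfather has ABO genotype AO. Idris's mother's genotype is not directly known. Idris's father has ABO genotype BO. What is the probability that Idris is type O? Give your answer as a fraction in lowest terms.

1/4

Idris's mother's ABO genotype from AO × AO: 1/4 AA, 1/2 AO, 1/4 OO.
Crossing each possibility with the father BO and summing P(type O): 1/4·0 + 1/2·1/4 + 1/4·1/2 = 1/4.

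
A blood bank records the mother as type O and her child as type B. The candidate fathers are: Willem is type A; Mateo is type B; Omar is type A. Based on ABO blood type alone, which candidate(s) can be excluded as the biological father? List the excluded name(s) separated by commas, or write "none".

Willem, Omar

A candidate is excluded only if no genotype consistent with his phenotype could produce a type B child with a type O mother.
Willem (type A): no genotype consistent with that phenotype can produce a type-B child with a type-O mother.
Omar (type A): no genotype consistent with that phenotype can produce a type-B child with a type-O mother.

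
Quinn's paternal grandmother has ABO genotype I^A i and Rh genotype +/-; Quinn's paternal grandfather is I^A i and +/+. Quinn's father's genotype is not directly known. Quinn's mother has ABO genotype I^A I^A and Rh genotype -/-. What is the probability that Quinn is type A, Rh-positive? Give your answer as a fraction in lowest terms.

Quinn's father's ABO genotype from I^A i × I^A i: 1/4 I^A I^A, 1/2 I^A i, 1/4 i i.
Crossing each possibility with the mother I^A I^A and summing P(type A): 1/4·1 + 1/2·1 + 1/4·1 = 1.
Similarly for Rh via the father's Rh distribution: P(Rh+) = 3/4.
Independent loci: 1 × 3/4 = 3/4.

3/4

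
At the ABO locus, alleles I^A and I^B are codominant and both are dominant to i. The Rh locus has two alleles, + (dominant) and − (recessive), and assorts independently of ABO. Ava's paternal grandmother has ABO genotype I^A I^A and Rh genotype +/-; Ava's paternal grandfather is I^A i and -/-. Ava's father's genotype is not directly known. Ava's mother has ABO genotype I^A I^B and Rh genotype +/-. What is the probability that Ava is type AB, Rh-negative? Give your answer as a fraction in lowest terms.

9/64

Ava's father's ABO genotype from I^A I^A × I^A i: 1/2 I^A I^A, 1/2 I^A i.
Crossing each possibility with the mother I^A I^B and summing P(type AB): 1/2·1/2 + 1/2·1/4 = 3/8.
Similarly for Rh via the father's Rh distribution: P(Rh-) = 3/8.
Independent loci: 3/8 × 3/8 = 9/64.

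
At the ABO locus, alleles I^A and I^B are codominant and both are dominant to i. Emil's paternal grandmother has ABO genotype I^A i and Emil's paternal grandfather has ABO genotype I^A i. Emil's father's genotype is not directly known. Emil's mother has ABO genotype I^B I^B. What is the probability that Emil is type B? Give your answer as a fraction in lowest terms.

1/2

Emil's father's ABO genotype from I^A i × I^A i: 1/4 I^A I^A, 1/2 I^A i, 1/4 i i.
Crossing each possibility with the mother I^B I^B and summing P(type B): 1/4·0 + 1/2·1/2 + 1/4·1 = 1/2.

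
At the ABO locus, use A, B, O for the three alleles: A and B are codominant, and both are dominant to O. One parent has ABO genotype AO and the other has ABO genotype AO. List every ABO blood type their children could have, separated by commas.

Gametes from AO × AO give offspring ABO genotypes AA, AO, OO, i.e. phenotypes O, A.

O, A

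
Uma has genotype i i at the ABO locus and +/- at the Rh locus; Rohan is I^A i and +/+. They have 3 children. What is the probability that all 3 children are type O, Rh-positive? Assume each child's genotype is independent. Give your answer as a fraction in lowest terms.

ABO cross i i × I^A i → 1/2 O, 1/2 A.
Rh cross +/- × +/+ → 1 Rh+; so P(type O, Rh-positive) = 1/2 × 1 = 1/2 per child.
All 3 independent: (1/2)^3 = 1/8.

1/8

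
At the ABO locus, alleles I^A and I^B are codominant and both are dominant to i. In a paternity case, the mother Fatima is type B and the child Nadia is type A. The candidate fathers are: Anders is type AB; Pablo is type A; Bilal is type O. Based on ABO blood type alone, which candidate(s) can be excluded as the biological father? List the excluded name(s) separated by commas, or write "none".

A candidate is excluded only if no genotype consistent with his phenotype could produce a type A child with a type B mother.
Bilal (type O): no genotype consistent with that phenotype can produce a type-A child with a type-B mother.

Bilal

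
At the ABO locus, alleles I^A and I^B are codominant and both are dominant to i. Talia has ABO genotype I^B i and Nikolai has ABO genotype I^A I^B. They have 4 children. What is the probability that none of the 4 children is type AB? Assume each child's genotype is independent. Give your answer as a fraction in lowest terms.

ABO cross I^B i × I^A I^B → 1/4 A, 1/2 B, 1/4 AB.
So P(type AB) = 1/4 per child.
P(not type AB) = 3/4 for one child; (3/4)^4 = 81/256.

81/256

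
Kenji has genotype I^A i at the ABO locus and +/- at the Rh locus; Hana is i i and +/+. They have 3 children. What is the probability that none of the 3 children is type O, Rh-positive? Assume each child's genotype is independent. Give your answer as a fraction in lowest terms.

1/8

ABO cross I^A i × i i → 1/2 O, 1/2 A.
Rh cross +/- × +/+ → 1 Rh+; so P(type O, Rh-positive) = 1/2 × 1 = 1/2 per child.
P(not type O, Rh-positive) = 1/2 for one child; (1/2)^3 = 1/8.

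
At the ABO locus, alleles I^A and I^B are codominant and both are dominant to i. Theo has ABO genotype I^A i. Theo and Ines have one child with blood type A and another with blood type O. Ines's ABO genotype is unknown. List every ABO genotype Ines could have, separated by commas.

For each candidate genotype of Ines, check whether crossing it with I^A i can produce every observed child phenotype.
  I^A I^A → possible child types {A} ✗
  I^A I^B → possible child types {A, B, AB} ✗
  I^A i → possible child types {O, A} ✓
  I^B I^B → possible child types {B, AB} ✗
  I^B i → possible child types {O, A, B, AB} ✓
  i i → possible child types {O, A} ✓

I^A i, I^B i, i i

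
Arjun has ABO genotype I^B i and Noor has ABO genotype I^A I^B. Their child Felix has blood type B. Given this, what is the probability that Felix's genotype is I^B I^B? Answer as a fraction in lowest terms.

1/2

Cross I^B i × I^A I^B → 1/4 I^A I^B, 1/4 I^A i, 1/4 I^B I^B, 1/4 I^B i.
Type-B genotypes among offspring: I^B I^B (1/4), I^B i (1/4); total 1/2.
P(I^B I^B | type B) = (1/4) / (1/2) = 1/2.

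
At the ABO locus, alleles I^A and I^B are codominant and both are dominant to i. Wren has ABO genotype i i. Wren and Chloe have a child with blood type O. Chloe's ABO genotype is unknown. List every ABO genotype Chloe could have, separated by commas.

I^A i, I^B i, i i

For each candidate genotype of Chloe, check whether crossing it with i i can produce every observed child phenotype.
  I^A I^A → possible child types {A} ✗
  I^A I^B → possible child types {A, B} ✗
  I^A i → possible child types {O, A} ✓
  I^B I^B → possible child types {B} ✗
  I^B i → possible child types {O, B} ✓
  i i → possible child types {O} ✓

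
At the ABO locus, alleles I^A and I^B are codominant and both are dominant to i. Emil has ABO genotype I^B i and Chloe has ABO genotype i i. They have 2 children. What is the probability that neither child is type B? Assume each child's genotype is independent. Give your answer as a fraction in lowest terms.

ABO cross I^B i × i i → 1/2 O, 1/2 B.
So P(type B) = 1/2 per child.
P(not type B) = 1/2 for one child; (1/2)^2 = 1/4.

1/4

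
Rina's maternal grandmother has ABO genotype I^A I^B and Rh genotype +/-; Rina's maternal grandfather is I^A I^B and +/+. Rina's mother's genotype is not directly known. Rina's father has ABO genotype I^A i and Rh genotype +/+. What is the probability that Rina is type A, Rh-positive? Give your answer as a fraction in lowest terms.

Rina's mother's ABO genotype from I^A I^B × I^A I^B: 1/4 I^A I^A, 1/2 I^A I^B, 1/4 I^B I^B.
Crossing each possibility with the father I^A i and summing P(type A): 1/4·1 + 1/2·1/2 + 1/4·0 = 1/2.
Similarly for Rh via the mother's Rh distribution: P(Rh+) = 1.
Independent loci: 1/2 × 1 = 1/2.

1/2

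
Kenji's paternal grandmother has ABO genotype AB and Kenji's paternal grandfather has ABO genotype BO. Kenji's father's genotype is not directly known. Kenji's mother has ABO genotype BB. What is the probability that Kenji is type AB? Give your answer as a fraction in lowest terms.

1/4

Kenji's father's ABO genotype from AB × BO: 1/4 AB, 1/4 AO, 1/4 BB, 1/4 BO.
Crossing each possibility with the mother BB and summing P(type AB): 1/4·1/2 + 1/4·1/2 + 1/4·0 + 1/4·0 = 1/4.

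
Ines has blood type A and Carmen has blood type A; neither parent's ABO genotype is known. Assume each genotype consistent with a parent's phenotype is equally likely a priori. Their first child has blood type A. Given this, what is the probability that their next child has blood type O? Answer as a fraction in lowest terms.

Possible genotypes: Ines ∈ {I^A I^A, I^A i}; Carmen ∈ {I^A I^A, I^A i}.
Weight each parental genotype pair by prior × P(type-A child):
  I^A I^A × I^A I^A: posterior weight 4/15; P(next child type O) = 0.
  I^A I^A × I^A i: posterior weight 4/15; P(next child type O) = 0.
  I^A i × I^A I^A: posterior weight 4/15; P(next child type O) = 0.
  I^A i × I^A i: posterior weight 1/5; P(next child type O) = 1/4.
Weighted sum = 1/20.

1/20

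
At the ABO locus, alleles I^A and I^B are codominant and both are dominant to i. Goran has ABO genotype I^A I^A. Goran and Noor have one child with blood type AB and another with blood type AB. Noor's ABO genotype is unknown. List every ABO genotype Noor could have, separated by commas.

For each candidate genotype of Noor, check whether crossing it with I^A I^A can produce every observed child phenotype.
  I^A I^A → possible child types {A} ✗
  I^A I^B → possible child types {A, AB} ✓
  I^A i → possible child types {A} ✗
  I^B I^B → possible child types {AB} ✓
  I^B i → possible child types {A, AB} ✓
  i i → possible child types {A} ✗

I^A I^B, I^B I^B, I^B i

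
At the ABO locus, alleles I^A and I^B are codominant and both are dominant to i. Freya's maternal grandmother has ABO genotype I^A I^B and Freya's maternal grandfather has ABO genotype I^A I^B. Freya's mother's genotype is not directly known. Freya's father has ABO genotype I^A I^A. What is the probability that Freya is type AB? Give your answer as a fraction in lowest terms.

Freya's mother's ABO genotype from I^A I^B × I^A I^B: 1/4 I^A I^A, 1/2 I^A I^B, 1/4 I^B I^B.
Crossing each possibility with the father I^A I^A and summing P(type AB): 1/4·0 + 1/2·1/2 + 1/4·1 = 1/2.

1/2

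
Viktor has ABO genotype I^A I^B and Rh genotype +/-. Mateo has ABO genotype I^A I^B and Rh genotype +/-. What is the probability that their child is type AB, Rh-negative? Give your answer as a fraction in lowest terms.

1/8

ABO cross I^A I^B × I^A I^B → offspring phenotypes: 1/4 A, 1/4 B, 1/2 AB.
Rh cross +/- × +/- → 3/4 Rh+, 1/4 Rh-.
Independent loci: P(type AB, Rh-negative) = 1/2 × 1/4 = 1/8.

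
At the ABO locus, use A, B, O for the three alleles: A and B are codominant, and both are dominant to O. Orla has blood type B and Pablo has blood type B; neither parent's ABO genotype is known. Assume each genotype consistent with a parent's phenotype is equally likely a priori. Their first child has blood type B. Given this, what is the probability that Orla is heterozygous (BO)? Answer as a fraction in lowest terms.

7/15

Possible genotypes: Orla ∈ {BB, BO}; Pablo ∈ {BB, BO}.
Weight each parental genotype pair by prior × P(type-B child):
  BB × BB: posterior weight 4/15.
  BB × BO: posterior weight 4/15.
  BO × BB: posterior weight 4/15.
  BO × BO: posterior weight 1/5.
Sum the posterior weight over pairs where Orla is BO: 7/15.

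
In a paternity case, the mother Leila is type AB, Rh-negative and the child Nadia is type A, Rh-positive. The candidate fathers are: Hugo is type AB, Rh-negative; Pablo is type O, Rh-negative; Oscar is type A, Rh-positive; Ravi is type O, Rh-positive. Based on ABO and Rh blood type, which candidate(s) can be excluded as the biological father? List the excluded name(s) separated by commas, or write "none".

A candidate is excluded only if no genotype consistent with his phenotype could produce a type A, Rh-positive child with a type AB, Rh-negative mother.
Hugo (type AB, Rh-): no genotype consistent with that phenotype can produce a type-A Rh+ child with a type-AB mother.
Pablo (type O, Rh-): no genotype consistent with that phenotype can produce a type-A Rh+ child with a type-AB mother.

Hugo, Pablo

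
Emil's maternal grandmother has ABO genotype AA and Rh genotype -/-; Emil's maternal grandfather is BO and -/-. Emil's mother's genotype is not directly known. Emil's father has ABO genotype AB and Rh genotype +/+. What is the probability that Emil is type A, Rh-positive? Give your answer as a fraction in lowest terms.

Emil's mother's ABO genotype from AA × BO: 1/2 AB, 1/2 AO.
Crossing each possibility with the father AB and summing P(type A): 1/2·1/4 + 1/2·1/2 = 3/8.
Similarly for Rh via the mother's Rh distribution: P(Rh+) = 1.
Independent loci: 3/8 × 1 = 3/8.

3/8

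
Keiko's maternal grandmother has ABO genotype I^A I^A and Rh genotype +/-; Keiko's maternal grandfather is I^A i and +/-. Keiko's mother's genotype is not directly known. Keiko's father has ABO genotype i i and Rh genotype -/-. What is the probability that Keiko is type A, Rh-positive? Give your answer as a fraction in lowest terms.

3/8

Keiko's mother's ABO genotype from I^A I^A × I^A i: 1/2 I^A I^A, 1/2 I^A i.
Crossing each possibility with the father i i and summing P(type A): 1/2·1 + 1/2·1/2 = 3/4.
Similarly for Rh via the mother's Rh distribution: P(Rh+) = 1/2.
Independent loci: 3/4 × 1/2 = 3/8.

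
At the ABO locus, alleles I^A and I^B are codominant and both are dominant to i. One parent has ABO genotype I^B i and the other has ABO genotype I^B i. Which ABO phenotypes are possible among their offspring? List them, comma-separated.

O, B

Gametes from I^B i × I^B i give offspring ABO genotypes I^B I^B, I^B i, i i, i.e. phenotypes O, B.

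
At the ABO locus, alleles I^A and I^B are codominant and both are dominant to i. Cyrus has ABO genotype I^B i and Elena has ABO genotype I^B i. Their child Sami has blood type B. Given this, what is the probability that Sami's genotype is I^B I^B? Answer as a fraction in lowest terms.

Cross I^B i × I^B i → 1/4 I^B I^B, 1/2 I^B i, 1/4 i i.
Type-B genotypes among offspring: I^B I^B (1/4), I^B i (1/2); total 3/4.
P(I^B I^B | type B) = (1/4) / (3/4) = 1/3.

1/3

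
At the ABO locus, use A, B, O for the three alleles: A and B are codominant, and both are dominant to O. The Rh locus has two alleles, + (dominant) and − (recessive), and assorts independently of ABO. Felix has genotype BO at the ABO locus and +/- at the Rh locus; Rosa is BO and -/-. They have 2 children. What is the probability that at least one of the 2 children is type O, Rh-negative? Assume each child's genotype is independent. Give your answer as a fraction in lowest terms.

ABO cross BO × BO → 1/4 O, 3/4 B.
Rh cross +/- × -/- → 1/2 Rh+, 1/2 Rh-; so P(type O, Rh-negative) = 1/4 × 1/2 = 1/8 per child.
P(none) = (7/8)^2 = 49/64; P(at least one) = 1 − 49/64 = 15/64.

15/64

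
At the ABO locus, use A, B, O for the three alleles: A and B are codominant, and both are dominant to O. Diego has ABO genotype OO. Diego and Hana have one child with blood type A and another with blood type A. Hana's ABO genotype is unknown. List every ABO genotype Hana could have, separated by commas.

For each candidate genotype of Hana, check whether crossing it with OO can produce every observed child phenotype.
  AA → possible child types {A} ✓
  AB → possible child types {A, B} ✓
  AO → possible child types {O, A} ✓
  BB → possible child types {B} ✗
  BO → possible child types {O, B} ✗
  OO → possible child types {O} ✗

AA, AB, AO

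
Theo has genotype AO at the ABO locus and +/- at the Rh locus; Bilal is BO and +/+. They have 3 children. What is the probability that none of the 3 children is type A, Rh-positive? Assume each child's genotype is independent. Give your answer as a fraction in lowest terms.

27/64

ABO cross AO × BO → 1/4 O, 1/4 A, 1/4 B, 1/4 AB.
Rh cross +/- × +/+ → 1 Rh+; so P(type A, Rh-positive) = 1/4 × 1 = 1/4 per child.
P(not type A, Rh-positive) = 3/4 for one child; (3/4)^3 = 27/64.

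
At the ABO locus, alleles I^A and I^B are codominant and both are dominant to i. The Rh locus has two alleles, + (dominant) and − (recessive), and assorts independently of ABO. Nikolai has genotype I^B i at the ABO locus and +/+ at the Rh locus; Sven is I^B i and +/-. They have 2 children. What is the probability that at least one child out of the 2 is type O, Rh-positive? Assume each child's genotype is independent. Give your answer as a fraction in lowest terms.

ABO cross I^B i × I^B i → 1/4 O, 3/4 B.
Rh cross +/+ × +/- → 1 Rh+; so P(type O, Rh-positive) = 1/4 × 1 = 1/4 per child.
P(none) = (3/4)^2 = 9/16; P(at least one) = 1 − 9/16 = 7/16.

7/16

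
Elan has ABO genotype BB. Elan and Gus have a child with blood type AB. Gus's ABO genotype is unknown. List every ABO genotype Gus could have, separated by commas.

For each candidate genotype of Gus, check whether crossing it with BB can produce every observed child phenotype.
  AA → possible child types {AB} ✓
  AB → possible child types {B, AB} ✓
  AO → possible child types {B, AB} ✓
  BB → possible child types {B} ✗
  BO → possible child types {B} ✗
  OO → possible child types {B} ✗

AA, AB, AO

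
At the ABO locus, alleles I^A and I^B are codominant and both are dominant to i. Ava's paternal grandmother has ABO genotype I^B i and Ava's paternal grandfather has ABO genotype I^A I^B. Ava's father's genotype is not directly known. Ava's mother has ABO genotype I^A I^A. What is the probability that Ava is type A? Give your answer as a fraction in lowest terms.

1/2

Ava's father's ABO genotype from I^B i × I^A I^B: 1/4 I^A I^B, 1/4 I^A i, 1/4 I^B I^B, 1/4 I^B i.
Crossing each possibility with the mother I^A I^A and summing P(type A): 1/4·1/2 + 1/4·1 + 1/4·0 + 1/4·1/2 = 1/2.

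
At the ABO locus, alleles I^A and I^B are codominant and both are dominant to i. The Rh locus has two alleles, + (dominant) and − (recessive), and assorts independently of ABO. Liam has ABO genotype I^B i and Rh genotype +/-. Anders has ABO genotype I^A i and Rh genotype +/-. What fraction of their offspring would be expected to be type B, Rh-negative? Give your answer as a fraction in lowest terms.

1/16

ABO cross I^B i × I^A i → offspring phenotypes: 1/4 O, 1/4 A, 1/4 B, 1/4 AB.
Rh cross +/- × +/- → 3/4 Rh+, 1/4 Rh-.
Independent loci: P(type B, Rh-negative) = 1/4 × 1/4 = 1/16.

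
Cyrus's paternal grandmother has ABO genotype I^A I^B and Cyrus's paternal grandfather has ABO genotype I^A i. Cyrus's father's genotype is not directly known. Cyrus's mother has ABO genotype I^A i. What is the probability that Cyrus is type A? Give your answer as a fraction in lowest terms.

5/8

Cyrus's father's ABO genotype from I^A I^B × I^A i: 1/4 I^A I^A, 1/4 I^A I^B, 1/4 I^A i, 1/4 I^B i.
Crossing each possibility with the mother I^A i and summing P(type A): 1/4·1 + 1/4·1/2 + 1/4·3/4 + 1/4·1/4 = 5/8.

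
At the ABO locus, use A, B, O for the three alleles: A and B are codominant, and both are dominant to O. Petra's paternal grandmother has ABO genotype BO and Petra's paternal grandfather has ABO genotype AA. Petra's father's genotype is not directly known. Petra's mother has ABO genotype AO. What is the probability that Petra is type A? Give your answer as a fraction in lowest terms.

Petra's father's ABO genotype from BO × AA: 1/2 AB, 1/2 AO.
Crossing each possibility with the mother AO and summing P(type A): 1/2·1/2 + 1/2·3/4 = 5/8.

5/8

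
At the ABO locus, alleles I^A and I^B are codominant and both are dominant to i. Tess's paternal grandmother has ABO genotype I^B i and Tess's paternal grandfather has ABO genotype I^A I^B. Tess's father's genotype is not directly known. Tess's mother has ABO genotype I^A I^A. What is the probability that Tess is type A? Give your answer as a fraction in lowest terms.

1/2

Tess's father's ABO genotype from I^B i × I^A I^B: 1/4 I^A I^B, 1/4 I^A i, 1/4 I^B I^B, 1/4 I^B i.
Crossing each possibility with the mother I^A I^A and summing P(type A): 1/4·1/2 + 1/4·1 + 1/4·0 + 1/4·1/2 = 1/2.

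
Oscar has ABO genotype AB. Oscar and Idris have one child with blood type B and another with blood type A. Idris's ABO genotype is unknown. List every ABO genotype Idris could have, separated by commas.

For each candidate genotype of Idris, check whether crossing it with AB can produce every observed child phenotype.
  AA → possible child types {A, AB} ✗
  AB → possible child types {A, B, AB} ✓
  AO → possible child types {A, B, AB} ✓
  BB → possible child types {B, AB} ✗
  BO → possible child types {A, B, AB} ✓
  OO → possible child types {A, B} ✓

AB, AO, BO, OO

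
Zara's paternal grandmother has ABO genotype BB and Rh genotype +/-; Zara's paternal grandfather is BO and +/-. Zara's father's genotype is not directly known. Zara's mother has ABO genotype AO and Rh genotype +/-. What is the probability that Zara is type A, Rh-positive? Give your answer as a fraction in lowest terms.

Zara's father's ABO genotype from BB × BO: 1/2 BB, 1/2 BO.
Crossing each possibility with the mother AO and summing P(type A): 1/2·0 + 1/2·1/4 = 1/8.
Similarly for Rh via the father's Rh distribution: P(Rh+) = 3/4.
Independent loci: 1/8 × 3/4 = 3/32.

3/32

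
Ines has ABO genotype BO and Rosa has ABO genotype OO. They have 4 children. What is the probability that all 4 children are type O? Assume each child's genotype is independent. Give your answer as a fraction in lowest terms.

1/16

ABO cross BO × OO → 1/2 O, 1/2 B.
So P(type O) = 1/2 per child.
All 4 independent: (1/2)^4 = 1/16.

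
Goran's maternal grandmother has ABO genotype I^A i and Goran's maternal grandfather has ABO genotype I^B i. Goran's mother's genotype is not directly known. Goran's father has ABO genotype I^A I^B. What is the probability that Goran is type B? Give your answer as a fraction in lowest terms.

3/8

Goran's mother's ABO genotype from I^A i × I^B i: 1/4 I^A I^B, 1/4 I^A i, 1/4 I^B i, 1/4 i i.
Crossing each possibility with the father I^A I^B and summing P(type B): 1/4·1/4 + 1/4·1/4 + 1/4·1/2 + 1/4·1/2 = 3/8.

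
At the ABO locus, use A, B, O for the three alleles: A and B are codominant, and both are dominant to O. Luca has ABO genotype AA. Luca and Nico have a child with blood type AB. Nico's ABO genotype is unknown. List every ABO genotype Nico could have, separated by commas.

For each candidate genotype of Nico, check whether crossing it with AA can produce every observed child phenotype.
  AA → possible child types {A} ✗
  AB → possible child types {A, AB} ✓
  AO → possible child types {A} ✗
  BB → possible child types {AB} ✓
  BO → possible child types {A, AB} ✓
  OO → possible child types {A} ✗

AB, BB, BO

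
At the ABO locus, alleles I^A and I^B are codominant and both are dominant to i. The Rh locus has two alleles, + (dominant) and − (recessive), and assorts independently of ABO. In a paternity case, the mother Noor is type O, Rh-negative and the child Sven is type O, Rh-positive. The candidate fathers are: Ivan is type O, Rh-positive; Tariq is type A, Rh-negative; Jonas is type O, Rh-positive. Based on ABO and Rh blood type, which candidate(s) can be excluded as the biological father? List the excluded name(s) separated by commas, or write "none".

A candidate is excluded only if no genotype consistent with his phenotype could produce a type O, Rh-positive child with a type O, Rh-negative mother.
Tariq (type A, Rh-): no genotype consistent with that phenotype can produce a type-O Rh+ child with a type-O mother.

Tariq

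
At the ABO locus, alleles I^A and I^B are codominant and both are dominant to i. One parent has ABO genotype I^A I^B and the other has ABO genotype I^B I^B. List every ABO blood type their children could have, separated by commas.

B, AB

Gametes from I^A I^B × I^B I^B give offspring ABO genotypes I^A I^B, I^B I^B, i.e. phenotypes B, AB.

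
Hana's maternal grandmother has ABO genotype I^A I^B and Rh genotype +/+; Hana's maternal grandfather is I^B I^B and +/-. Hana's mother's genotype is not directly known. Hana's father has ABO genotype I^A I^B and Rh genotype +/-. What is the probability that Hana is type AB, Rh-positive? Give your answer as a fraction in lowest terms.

7/16

Hana's mother's ABO genotype from I^A I^B × I^B I^B: 1/2 I^A I^B, 1/2 I^B I^B.
Crossing each possibility with the father I^A I^B and summing P(type AB): 1/2·1/2 + 1/2·1/2 = 1/2.
Similarly for Rh via the mother's Rh distribution: P(Rh+) = 7/8.
Independent loci: 1/2 × 7/8 = 7/16.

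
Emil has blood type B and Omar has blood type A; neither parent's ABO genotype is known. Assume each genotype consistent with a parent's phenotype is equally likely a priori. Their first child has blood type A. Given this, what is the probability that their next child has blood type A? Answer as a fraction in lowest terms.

Possible genotypes: Emil ∈ {BB, BO}; Omar ∈ {AA, AO}.
Weight each parental genotype pair by prior × P(type-A child):
  BO × AA: posterior weight 2/3; P(next child type A) = 1/2.
  BO × AO: posterior weight 1/3; P(next child type A) = 1/4.
Weighted sum = 5/12.

5/12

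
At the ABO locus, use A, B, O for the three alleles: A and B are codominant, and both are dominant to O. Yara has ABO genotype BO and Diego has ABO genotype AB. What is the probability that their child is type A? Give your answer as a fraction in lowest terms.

ABO cross BO × AB → offspring phenotypes: 1/4 A, 1/2 B, 1/4 AB.
So P(type A) = 1/4.

1/4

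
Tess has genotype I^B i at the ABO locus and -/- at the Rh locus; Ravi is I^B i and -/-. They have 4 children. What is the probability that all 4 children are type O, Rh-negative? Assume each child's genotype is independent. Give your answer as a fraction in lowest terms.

1/256

ABO cross I^B i × I^B i → 1/4 O, 3/4 B.
Rh cross -/- × -/- → 1 Rh-; so P(type O, Rh-negative) = 1/4 × 1 = 1/4 per child.
All 4 independent: (1/4)^4 = 1/256.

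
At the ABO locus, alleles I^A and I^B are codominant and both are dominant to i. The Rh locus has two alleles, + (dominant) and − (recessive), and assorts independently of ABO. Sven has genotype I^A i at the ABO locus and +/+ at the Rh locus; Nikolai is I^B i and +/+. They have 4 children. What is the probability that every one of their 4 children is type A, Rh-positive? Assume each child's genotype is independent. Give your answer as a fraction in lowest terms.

ABO cross I^A i × I^B i → 1/4 O, 1/4 A, 1/4 B, 1/4 AB.
Rh cross +/+ × +/+ → 1 Rh+; so P(type A, Rh-positive) = 1/4 × 1 = 1/4 per child.
All 4 independent: (1/4)^4 = 1/256.

1/256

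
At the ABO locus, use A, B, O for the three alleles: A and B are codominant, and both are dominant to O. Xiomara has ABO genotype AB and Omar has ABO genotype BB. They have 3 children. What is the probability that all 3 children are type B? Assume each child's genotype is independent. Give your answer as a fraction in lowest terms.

ABO cross AB × BB → 1/2 B, 1/2 AB.
So P(type B) = 1/2 per child.
All 3 independent: (1/2)^3 = 1/8.

1/8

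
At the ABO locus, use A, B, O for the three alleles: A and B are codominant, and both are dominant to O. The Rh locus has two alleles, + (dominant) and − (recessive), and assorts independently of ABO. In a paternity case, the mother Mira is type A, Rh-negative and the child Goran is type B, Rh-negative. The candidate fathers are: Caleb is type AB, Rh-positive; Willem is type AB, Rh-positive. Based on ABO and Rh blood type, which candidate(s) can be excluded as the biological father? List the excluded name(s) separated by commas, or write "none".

A candidate is excluded only if no genotype consistent with his phenotype could produce a type B, Rh-negative child with a type A, Rh-negative mother.
Every candidate has at least one consistent genotype combination, so none can be excluded.

none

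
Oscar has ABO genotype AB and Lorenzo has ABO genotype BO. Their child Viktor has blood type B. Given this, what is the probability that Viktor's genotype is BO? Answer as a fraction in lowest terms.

Cross AB × BO → 1/4 AB, 1/4 AO, 1/4 BB, 1/4 BO.
Type-B genotypes among offspring: BB (1/4), BO (1/4); total 1/2.
P(BO | type B) = (1/4) / (1/2) = 1/2.

1/2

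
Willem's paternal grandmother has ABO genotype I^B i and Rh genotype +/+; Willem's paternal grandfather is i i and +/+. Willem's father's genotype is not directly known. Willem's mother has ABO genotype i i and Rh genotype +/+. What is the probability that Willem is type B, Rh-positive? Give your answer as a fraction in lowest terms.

Willem's father's ABO genotype from I^B i × i i: 1/2 I^B i, 1/2 i i.
Crossing each possibility with the mother i i and summing P(type B): 1/2·1/2 + 1/2·0 = 1/4.
Similarly for Rh via the father's Rh distribution: P(Rh+) = 1.
Independent loci: 1/4 × 1 = 1/4.

1/4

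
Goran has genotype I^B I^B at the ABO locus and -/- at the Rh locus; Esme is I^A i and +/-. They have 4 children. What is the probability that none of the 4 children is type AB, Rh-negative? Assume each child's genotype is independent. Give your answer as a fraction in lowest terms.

81/256

ABO cross I^B I^B × I^A i → 1/2 B, 1/2 AB.
Rh cross -/- × +/- → 1/2 Rh+, 1/2 Rh-; so P(type AB, Rh-negative) = 1/2 × 1/2 = 1/4 per child.
P(not type AB, Rh-negative) = 3/4 for one child; (3/4)^4 = 81/256.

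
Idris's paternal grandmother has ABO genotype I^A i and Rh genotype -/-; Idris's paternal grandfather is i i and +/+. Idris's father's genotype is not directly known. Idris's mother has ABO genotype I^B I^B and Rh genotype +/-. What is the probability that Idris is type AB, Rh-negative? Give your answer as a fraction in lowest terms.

Idris's father's ABO genotype from I^A i × i i: 1/2 I^A i, 1/2 i i.
Crossing each possibility with the mother I^B I^B and summing P(type AB): 1/2·1/2 + 1/2·0 = 1/4.
Similarly for Rh via the father's Rh distribution: P(Rh-) = 1/4.
Independent loci: 1/4 × 1/4 = 1/16.

1/16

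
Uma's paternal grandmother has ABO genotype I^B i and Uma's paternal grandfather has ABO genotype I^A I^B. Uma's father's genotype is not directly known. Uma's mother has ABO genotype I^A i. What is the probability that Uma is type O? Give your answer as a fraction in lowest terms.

1/8

Uma's father's ABO genotype from I^B i × I^A I^B: 1/4 I^A I^B, 1/4 I^A i, 1/4 I^B I^B, 1/4 I^B i.
Crossing each possibility with the mother I^A i and summing P(type O): 1/4·0 + 1/4·1/4 + 1/4·0 + 1/4·1/4 = 1/8.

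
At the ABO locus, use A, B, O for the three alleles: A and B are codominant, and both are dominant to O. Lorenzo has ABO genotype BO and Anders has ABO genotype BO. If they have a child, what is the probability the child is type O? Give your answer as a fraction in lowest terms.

1/4

ABO cross BO × BO → offspring phenotypes: 1/4 O, 3/4 B.
So P(type O) = 1/4.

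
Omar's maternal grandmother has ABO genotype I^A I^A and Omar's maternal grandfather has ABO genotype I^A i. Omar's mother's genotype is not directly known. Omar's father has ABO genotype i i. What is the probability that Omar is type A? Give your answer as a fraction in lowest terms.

Omar's mother's ABO genotype from I^A I^A × I^A i: 1/2 I^A I^A, 1/2 I^A i.
Crossing each possibility with the father i i and summing P(type A): 1/2·1 + 1/2·1/2 = 3/4.

3/4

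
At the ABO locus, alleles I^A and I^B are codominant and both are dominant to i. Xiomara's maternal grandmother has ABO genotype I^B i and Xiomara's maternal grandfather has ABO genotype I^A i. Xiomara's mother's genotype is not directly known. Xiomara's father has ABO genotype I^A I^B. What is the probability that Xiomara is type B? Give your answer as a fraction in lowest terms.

3/8

Xiomara's mother's ABO genotype from I^B i × I^A i: 1/4 I^A I^B, 1/4 I^A i, 1/4 I^B i, 1/4 i i.
Crossing each possibility with the father I^A I^B and summing P(type B): 1/4·1/4 + 1/4·1/4 + 1/4·1/2 + 1/4·1/2 = 3/8.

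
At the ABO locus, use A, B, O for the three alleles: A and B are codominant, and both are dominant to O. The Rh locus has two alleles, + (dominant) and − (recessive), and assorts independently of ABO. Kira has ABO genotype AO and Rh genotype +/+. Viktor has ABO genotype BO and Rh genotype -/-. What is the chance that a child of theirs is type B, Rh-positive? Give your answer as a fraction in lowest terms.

ABO cross AO × BO → offspring phenotypes: 1/4 O, 1/4 A, 1/4 B, 1/4 AB.
Rh cross +/+ × -/- → 1 Rh+.
Independent loci: P(type B, Rh-positive) = 1/4 × 1 = 1/4.

1/4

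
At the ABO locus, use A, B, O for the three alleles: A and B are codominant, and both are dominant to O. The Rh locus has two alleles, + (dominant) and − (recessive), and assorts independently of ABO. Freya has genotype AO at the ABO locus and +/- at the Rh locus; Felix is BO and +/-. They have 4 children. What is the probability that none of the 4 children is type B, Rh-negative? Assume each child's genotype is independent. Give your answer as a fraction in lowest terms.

ABO cross AO × BO → 1/4 O, 1/4 A, 1/4 B, 1/4 AB.
Rh cross +/- × +/- → 3/4 Rh+, 1/4 Rh-; so P(type B, Rh-negative) = 1/4 × 1/4 = 1/16 per child.
P(not type B, Rh-negative) = 15/16 for one child; (15/16)^4 = 50625/65536.

50625/65536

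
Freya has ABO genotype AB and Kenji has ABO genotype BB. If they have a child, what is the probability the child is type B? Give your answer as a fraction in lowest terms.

ABO cross AB × BB → offspring phenotypes: 1/2 B, 1/2 AB.
So P(type B) = 1/2.

1/2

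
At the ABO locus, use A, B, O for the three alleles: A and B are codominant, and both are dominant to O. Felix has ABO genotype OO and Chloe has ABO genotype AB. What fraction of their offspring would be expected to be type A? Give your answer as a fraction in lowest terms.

ABO cross OO × AB → offspring phenotypes: 1/2 A, 1/2 B.
So P(type A) = 1/2.

1/2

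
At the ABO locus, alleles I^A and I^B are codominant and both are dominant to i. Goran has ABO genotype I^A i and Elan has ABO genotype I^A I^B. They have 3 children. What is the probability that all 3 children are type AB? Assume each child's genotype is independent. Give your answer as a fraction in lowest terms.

1/64

ABO cross I^A i × I^A I^B → 1/2 A, 1/4 B, 1/4 AB.
So P(type AB) = 1/4 per child.
All 3 independent: (1/4)^3 = 1/64.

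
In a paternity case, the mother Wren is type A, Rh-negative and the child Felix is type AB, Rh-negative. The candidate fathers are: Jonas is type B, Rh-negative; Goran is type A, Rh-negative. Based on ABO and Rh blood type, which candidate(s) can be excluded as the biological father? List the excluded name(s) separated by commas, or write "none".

A candidate is excluded only if no genotype consistent with his phenotype could produce a type AB, Rh-negative child with a type A, Rh-negative mother.
Goran (type A, Rh-): no genotype consistent with that phenotype can produce a type-AB Rh- child with a type-A mother.

Goran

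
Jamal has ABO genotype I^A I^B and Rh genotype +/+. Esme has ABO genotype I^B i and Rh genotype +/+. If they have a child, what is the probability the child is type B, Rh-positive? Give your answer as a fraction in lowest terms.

1/2

ABO cross I^A I^B × I^B i → offspring phenotypes: 1/4 A, 1/2 B, 1/4 AB.
Rh cross +/+ × +/+ → 1 Rh+.
Independent loci: P(type B, Rh-positive) = 1/2 × 1 = 1/2.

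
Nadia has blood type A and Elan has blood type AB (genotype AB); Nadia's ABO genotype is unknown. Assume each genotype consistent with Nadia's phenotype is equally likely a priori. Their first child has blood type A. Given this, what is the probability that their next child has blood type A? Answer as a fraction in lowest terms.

Possible genotypes: Nadia ∈ {AA, AO}; Elan ∈ {AB}.
Weight each parental genotype pair by prior × P(type-A child):
  AA × AB: posterior weight 1/2; P(next child type A) = 1/2.
  AO × AB: posterior weight 1/2; P(next child type A) = 1/2.
Weighted sum = 1/2.

1/2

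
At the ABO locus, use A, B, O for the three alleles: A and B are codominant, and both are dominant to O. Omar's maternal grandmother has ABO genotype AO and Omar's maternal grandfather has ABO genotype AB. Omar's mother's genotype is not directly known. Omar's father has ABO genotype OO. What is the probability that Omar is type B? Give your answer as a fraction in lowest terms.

1/4

Omar's mother's ABO genotype from AO × AB: 1/4 AA, 1/4 AB, 1/4 AO, 1/4 BO.
Crossing each possibility with the father OO and summing P(type B): 1/4·0 + 1/4·1/2 + 1/4·0 + 1/4·1/2 = 1/4.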